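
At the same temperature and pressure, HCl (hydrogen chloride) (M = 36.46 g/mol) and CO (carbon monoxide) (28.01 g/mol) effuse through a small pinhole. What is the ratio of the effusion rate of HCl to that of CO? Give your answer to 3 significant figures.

Using Graham's law: rate_HCl/rate_CO = √(M_CO/M_HCl) = √(28.01/36.46) = √0.7682 = 0.876.

0.876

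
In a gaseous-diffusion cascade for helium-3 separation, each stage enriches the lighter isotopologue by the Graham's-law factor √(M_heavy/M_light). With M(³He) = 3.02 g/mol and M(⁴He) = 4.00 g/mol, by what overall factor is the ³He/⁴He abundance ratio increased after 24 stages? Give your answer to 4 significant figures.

Overall factor = α^24 with α = √(4.00/3.02), i.e. (4.00/3.02)^(24/2).
= 1.32450^12 = 29.15.

29.15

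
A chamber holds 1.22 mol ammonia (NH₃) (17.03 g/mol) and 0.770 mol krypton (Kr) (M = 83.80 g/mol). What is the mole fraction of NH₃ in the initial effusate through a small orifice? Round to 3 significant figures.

0.778

Rate_i ∝ x_i/√M_i (Graham's law weighted by mole fraction), so the effusate composition follows n_i/√M_i.
So x_NH₃ in the escaping gas = (n_NH₃/√M_NH₃) / Σ(n_i/√M_i)
= (1.22/√17.03) / (1.22/√17.03 + 0.770/√83.80) = 0.2956/(0.2956 + 0.08411) = 0.778.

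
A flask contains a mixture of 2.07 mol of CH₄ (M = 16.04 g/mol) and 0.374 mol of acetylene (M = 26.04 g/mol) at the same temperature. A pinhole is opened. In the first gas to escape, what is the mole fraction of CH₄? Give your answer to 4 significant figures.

0.8758

Effusion rate of each component ∝ n_i/√M_i (partial pressure × 1/√M).
x_CH₄(eff) = (n_CH₄/√M_CH₄) / (n_CH₄/√M_CH₄ + n_C₂H₂/√M_C₂H₂)
= (2.07/√16.04) / (2.07/√16.04 + 0.374/√26.04) = 0.5169/(0.5169 + 0.07329) = 0.8758.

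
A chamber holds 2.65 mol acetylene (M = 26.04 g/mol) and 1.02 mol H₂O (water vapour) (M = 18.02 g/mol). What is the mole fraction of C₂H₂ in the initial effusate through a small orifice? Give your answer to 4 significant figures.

Effusion rate of each component ∝ n_i/√M_i (partial pressure × 1/√M).
So x_C₂H₂ in the escaping gas = (n_C₂H₂/√M_C₂H₂) / Σ(n_i/√M_i)
= (2.65/√26.04) / (2.65/√26.04 + 1.02/√18.02) = 0.5193/(0.5193 + 0.2403) = 0.6837.

0.6837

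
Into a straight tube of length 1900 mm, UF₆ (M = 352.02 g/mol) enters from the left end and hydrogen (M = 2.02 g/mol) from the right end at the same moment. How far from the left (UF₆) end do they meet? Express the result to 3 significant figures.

Distances travelled in equal time are proportional to diffusion rates, so d_UF₆/d_H₂ = √(M_H₂/M_UF₆) = √(2.02/352.02) = 0.07575.
With d_UF₆ + d_H₂ = 1900 mm, d_H₂ = 1900/(1 + 0.07575) = 1766 mm.
d_UF₆ = 1900 − 1766 = 134 mm.

134 mm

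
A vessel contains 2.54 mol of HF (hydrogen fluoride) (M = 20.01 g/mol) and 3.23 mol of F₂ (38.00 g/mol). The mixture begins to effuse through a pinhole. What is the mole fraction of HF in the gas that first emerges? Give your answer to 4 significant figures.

0.5201

The effusion rate of species i is ∝ p_i/√M_i ∝ n_i/√M_i.
x_HF(eff) = (n_HF/√M_HF) / (n_HF/√M_HF + n_F₂/√M_F₂)
= (2.54/√20.01) / (2.54/√20.01 + 3.23/√38.00) = 0.5678/(0.5678 + 0.5240) = 0.5201.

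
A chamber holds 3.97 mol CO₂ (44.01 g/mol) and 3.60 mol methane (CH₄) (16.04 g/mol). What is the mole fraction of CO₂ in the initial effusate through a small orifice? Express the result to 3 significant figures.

The effusion rate of species i is ∝ p_i/√M_i ∝ n_i/√M_i.
So x_CO₂ in the escaping gas = (n_CO₂/√M_CO₂) / Σ(n_i/√M_i)
= (3.97/√44.01) / (3.97/√44.01 + 3.60/√16.04) = 0.5984/(0.5984 + 0.8989) = 0.400.

0.400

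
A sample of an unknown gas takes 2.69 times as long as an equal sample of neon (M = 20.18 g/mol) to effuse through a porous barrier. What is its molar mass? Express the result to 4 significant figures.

From Graham's law, t_X/t_Ne = √(M_X/M_Ne).
2.69 = √(M_X/20.18)
M_X = 20.18 × 2.69² = 20.18 × 7.236 = 146.0 g/mol

146.0 g/mol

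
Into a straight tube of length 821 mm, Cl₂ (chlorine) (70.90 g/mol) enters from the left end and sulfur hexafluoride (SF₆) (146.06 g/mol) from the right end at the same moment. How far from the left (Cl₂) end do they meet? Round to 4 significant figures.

Graham's law gives d_Cl₂/d_SF₆ = rate_Cl₂/rate_SF₆ = √(M_SF₆/M_Cl₂) = √(146.06/70.90) = 1.435.
With d_Cl₂ + d_SF₆ = 821 mm, d_SF₆ = 821/(1 + 1.435) = 337.1 mm.
d_Cl₂ = 821 − 337.1 = 483.9 mm.

483.9 mm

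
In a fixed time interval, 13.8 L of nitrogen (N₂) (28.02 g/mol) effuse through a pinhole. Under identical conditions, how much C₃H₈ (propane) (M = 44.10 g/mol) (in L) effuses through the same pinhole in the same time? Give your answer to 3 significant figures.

Graham's law gives rate_C₃H₈/rate_N₂ = √(M_N₂/M_C₃H₈) = √(28.02/44.10) = √0.6354 = 0.7971.
So the volume for C₃H₈ is 13.8 × 0.7971 = 11.0 L.

11.0 L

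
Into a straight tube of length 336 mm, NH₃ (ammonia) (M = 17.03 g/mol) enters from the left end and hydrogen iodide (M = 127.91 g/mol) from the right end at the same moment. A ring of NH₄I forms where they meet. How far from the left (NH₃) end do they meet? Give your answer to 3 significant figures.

Distances travelled in equal time are proportional to diffusion rates, so d_NH₃/d_HI = √(M_HI/M_NH₃) = √(127.91/17.03) = 2.741.
With d_NH₃ + d_HI = 336 mm, d_HI = 336/(1 + 2.741) = 89.83 mm.
d_NH₃ = 336 − 89.83 = 246 mm.

246 mm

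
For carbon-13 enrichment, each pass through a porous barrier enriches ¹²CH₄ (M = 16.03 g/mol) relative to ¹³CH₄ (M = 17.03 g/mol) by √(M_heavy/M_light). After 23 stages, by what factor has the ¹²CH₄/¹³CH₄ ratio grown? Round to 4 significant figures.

2.006

Each stage multiplies the ratio by α = √(17.03/16.03), so after 23 stages the overall factor is α^23 = (17.03/16.03)^(23/2).
= 1.06238^(23/2) = 2.006.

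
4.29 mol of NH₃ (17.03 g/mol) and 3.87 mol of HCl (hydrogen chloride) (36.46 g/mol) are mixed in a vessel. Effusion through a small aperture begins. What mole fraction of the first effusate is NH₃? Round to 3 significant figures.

0.619

Rate_i ∝ x_i/√M_i (Graham's law weighted by mole fraction), so the effusate composition follows n_i/√M_i.
Mole fraction of NH₃ in the effusate = (n_NH₃/√M_NH₃) / (n_NH₃/√M_NH₃ + n_HCl/√M_HCl)
= (4.29/√17.03) / (4.29/√17.03 + 3.87/√36.46) = 1.040/(1.040 + 0.6409) = 0.619.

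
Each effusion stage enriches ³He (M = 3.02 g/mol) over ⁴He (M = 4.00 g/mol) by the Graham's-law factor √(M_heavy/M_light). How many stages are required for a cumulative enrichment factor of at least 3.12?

Single-stage factor α = √(4.00/3.02), so ln α = ½ ln(1.32450) = 0.1405.
Need α^N ≥ 3.12 ⇒ N ≥ ln(3.12) / ln α = 1.138 / 0.1405 = 8.10.
So at least 9 stages are needed.

9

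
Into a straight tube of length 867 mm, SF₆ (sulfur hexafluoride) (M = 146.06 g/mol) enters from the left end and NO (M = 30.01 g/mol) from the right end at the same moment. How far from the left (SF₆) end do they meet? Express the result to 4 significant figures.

270.4 mm

Graham's law gives d_SF₆/d_NO = rate_SF₆/rate_NO = √(M_NO/M_SF₆) = √(30.01/146.06) = 0.4533.
With d_SF₆ + d_NO = 867 mm, d_NO = 867/(1 + 0.4533) = 596.6 mm.
d_SF₆ = 867 − 596.6 = 270.4 mm.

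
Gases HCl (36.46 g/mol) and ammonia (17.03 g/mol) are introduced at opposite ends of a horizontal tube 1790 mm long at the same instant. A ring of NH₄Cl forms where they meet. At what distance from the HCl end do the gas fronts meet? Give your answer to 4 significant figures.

726.7 mm

Graham's law gives d_HCl/d_NH₃ = rate_HCl/rate_NH₃ = √(M_NH₃/M_HCl) = √(17.03/36.46) = 0.6834.
With d_HCl + d_NH₃ = 1790 mm, d_NH₃ = 1790/(1 + 0.6834) = 1063 mm.
d_HCl = 1790 − 1063 = 726.7 mm.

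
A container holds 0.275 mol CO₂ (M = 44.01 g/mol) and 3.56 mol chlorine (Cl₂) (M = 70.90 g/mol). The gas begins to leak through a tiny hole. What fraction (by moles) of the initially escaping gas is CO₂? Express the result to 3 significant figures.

Each component's effusion rate ∝ (its partial pressure)·(1/√M) ∝ n_i/√M_i.
So x_CO₂ in the escaping gas = (n_CO₂/√M_CO₂) / Σ(n_i/√M_i)
= (0.275/√44.01) / (0.275/√44.01 + 3.56/√70.90) = 0.04145/(0.04145 + 0.4228) = 0.0893.

0.0893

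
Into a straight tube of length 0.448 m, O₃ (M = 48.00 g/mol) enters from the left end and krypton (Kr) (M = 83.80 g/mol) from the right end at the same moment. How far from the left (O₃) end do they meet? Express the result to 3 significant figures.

0.255 m

Distances travelled in equal time are proportional to diffusion rates, so d_O₃/d_Kr = √(M_Kr/M_O₃) = √(83.80/48.00) = 1.321.
With d_O₃ + d_Kr = 0.448 m, d_Kr = 0.448/(1 + 1.321) = 0.1930 m.
d_O₃ = 0.448 − 0.1930 = 0.255 m.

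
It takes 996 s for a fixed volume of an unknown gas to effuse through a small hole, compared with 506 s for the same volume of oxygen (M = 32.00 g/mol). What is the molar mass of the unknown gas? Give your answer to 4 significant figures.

Since effusion rate ∝ 1/√M, t_X/t_O₂ = √(M_X/M_O₂).
996/506 = 1.968 = √(M_X/32.00)
M_X = 32.00 × 1.968² = 32.00 × 3.875 = 124.0 g/mol

124.0 g/mol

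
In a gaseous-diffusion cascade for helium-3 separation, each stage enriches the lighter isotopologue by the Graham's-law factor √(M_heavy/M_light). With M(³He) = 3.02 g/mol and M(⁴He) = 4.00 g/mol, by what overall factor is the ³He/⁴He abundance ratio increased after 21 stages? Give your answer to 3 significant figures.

Overall factor = α^21 with α = √(4.00/3.02), i.e. (4.00/3.02)^(21/2).
= 1.32450^(21/2) = 19.1.

19.1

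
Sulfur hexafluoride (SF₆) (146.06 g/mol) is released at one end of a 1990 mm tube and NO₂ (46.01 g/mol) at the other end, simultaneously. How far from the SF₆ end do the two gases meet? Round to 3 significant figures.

Graham's law gives d_SF₆/d_NO₂ = rate_SF₆/rate_NO₂ = √(M_NO₂/M_SF₆) = √(46.01/146.06) = 0.5613.
With d_SF₆ + d_NO₂ = 1990 mm, d_NO₂ = 1990/(1 + 0.5613) = 1275 mm.
d_SF₆ = 1990 − 1275 = 715 mm.

715 mm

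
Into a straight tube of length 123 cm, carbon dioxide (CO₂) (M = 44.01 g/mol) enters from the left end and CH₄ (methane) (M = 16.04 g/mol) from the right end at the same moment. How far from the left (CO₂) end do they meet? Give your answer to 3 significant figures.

Graham's law gives d_CO₂/d_CH₄ = rate_CO₂/rate_CH₄ = √(M_CH₄/M_CO₂) = √(16.04/44.01) = 0.6037.
With d_CO₂ + d_CH₄ = 123 cm, d_CH₄ = 123/(1 + 0.6037) = 76.70 cm.
d_CO₂ = 123 − 76.70 = 46.3 cm.

46.3 cm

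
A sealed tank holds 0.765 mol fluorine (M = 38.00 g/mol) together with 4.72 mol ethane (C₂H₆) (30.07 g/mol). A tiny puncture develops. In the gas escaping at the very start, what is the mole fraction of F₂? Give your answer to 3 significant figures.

Rate_i ∝ x_i/√M_i (Graham's law weighted by mole fraction), so the effusate composition follows n_i/√M_i.
x_F₂(eff) = (n_F₂/√M_F₂) / (n_F₂/√M_F₂ + n_C₂H₆/√M_C₂H₆)
= (0.765/√38.00) / (0.765/√38.00 + 4.72/√30.07) = 0.1241/(0.1241 + 0.8607) = 0.126.

0.126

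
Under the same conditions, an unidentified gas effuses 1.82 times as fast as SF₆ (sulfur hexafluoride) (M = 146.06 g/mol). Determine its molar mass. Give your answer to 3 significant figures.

Since effusion rate ∝ 1/√M, rate_X/rate_SF₆ = √(M_SF₆/M_X).
1.82 = √(146.06/M_X)
M_X = 146.06 / 1.82² = 146.06 / 3.312 = 44.1 g/mol

44.1 g/mol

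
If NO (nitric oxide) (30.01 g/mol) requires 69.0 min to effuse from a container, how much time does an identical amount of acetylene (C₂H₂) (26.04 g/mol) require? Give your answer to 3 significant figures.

64.3 min

Using Graham's law: t_C₂H₂/t_NO = √(M_C₂H₂/M_NO) = √(26.04/30.01) = √0.8677 = 0.9315.
So the time for C₂H₂ is 69.0 × 0.9315 = 64.3 min.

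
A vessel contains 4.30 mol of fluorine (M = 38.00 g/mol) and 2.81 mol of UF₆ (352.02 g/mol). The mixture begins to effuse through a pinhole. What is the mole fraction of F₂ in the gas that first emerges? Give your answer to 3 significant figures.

0.823

Rate_i ∝ x_i/√M_i (Graham's law weighted by mole fraction), so the effusate composition follows n_i/√M_i.
Mole fraction of F₂ in the effusate = (n_F₂/√M_F₂) / (n_F₂/√M_F₂ + n_UF₆/√M_UF₆)
= (4.30/√38.00) / (4.30/√38.00 + 2.81/√352.02) = 0.6976/(0.6976 + 0.1498) = 0.823.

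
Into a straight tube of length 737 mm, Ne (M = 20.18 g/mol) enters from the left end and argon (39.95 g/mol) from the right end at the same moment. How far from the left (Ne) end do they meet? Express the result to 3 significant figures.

431 mm

The fronts meet when d_Ne + d_Ar = L with d_Ne/d_Ar = √(M_Ar/M_Ne) (Graham's law). Here √(M_Ar/M_Ne) = √(39.95/20.18) = 1.407.
With d_Ne + d_Ar = 737 mm, d_Ar = 737/(1 + 1.407) = 306.2 mm.
d_Ne = 737 − 306.2 = 431 mm.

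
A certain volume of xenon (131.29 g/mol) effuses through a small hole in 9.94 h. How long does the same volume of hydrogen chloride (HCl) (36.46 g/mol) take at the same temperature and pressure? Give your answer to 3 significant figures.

5.24 h

By Graham's law, t_HCl/t_Xe = √(M_HCl/M_Xe) = √(36.46/131.29) = √0.2777 = 0.5270.
So the time for HCl is 9.94 × 0.5270 = 5.24 h.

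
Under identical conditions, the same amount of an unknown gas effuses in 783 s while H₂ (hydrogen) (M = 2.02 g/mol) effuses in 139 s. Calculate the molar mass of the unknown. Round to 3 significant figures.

64.1 g/mol

Using Graham's law: t_X/t_H₂ = √(M_X/M_H₂).
783/139 = 5.633 = √(M_X/2.02)
M_X = 2.02 × 5.633² = 2.02 × 31.73 = 64.1 g/mol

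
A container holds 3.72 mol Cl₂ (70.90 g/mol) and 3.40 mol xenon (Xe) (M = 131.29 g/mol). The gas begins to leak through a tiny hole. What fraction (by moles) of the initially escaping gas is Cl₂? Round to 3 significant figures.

0.598

The effusion rate of species i is ∝ p_i/√M_i ∝ n_i/√M_i.
Mole fraction of Cl₂ in the effusate = (n_Cl₂/√M_Cl₂) / (n_Cl₂/√M_Cl₂ + n_Xe/√M_Xe)
= (3.72/√70.90) / (3.72/√70.90 + 3.40/√131.29) = 0.4418/(0.4418 + 0.2967) = 0.598.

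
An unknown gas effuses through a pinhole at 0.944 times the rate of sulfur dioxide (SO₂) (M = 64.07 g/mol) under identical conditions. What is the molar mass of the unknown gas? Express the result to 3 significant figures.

71.9 g/mol

Using Graham's law: rate_X/rate_SO₂ = √(M_SO₂/M_X).
0.944 = √(64.07/M_X)
M_X = 64.07 / 0.944² = 64.07 / 0.8911 = 71.9 g/mol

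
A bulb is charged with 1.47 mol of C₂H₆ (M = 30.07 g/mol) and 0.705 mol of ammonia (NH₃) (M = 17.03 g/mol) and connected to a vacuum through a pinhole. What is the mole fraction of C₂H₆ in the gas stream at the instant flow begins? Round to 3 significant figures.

0.611

Rate_i ∝ x_i/√M_i (Graham's law weighted by mole fraction), so the effusate composition follows n_i/√M_i.
x_C₂H₆(eff) = (n_C₂H₆/√M_C₂H₆) / (n_C₂H₆/√M_C₂H₆ + n_NH₃/√M_NH₃)
= (1.47/√30.07) / (1.47/√30.07 + 0.705/√17.03) = 0.2681/(0.2681 + 0.1708) = 0.611.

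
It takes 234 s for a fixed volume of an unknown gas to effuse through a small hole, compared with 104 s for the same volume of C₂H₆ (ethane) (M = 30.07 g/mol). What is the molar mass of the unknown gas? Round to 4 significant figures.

By Graham's law, t_X/t_C₂H₆ = √(M_X/M_C₂H₆).
234/104 = 2.250 = √(M_X/30.07)
M_X = 30.07 × 2.250² = 30.07 × 5.062 = 152.2 g/mol

152.2 g/mol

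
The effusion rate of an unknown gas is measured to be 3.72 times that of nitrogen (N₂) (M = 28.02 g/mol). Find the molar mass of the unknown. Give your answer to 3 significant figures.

2.02 g/mol

By Graham's law, rate_X/rate_N₂ = √(M_N₂/M_X).
3.72 = √(28.02/M_X)
M_X = 28.02 / 3.72² = 28.02 / 13.84 = 2.02 g/mol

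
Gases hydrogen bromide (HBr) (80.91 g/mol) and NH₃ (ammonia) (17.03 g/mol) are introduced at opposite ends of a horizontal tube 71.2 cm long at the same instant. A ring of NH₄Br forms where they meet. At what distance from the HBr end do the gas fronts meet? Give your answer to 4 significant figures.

22.39 cm

Distances travelled in equal time are proportional to diffusion rates, so d_HBr/d_NH₃ = √(M_NH₃/M_HBr) = √(17.03/80.91) = 0.4588.
With d_HBr + d_NH₃ = 71.2 cm, d_NH₃ = 71.2/(1 + 0.4588) = 48.81 cm.
d_HBr = 71.2 − 48.81 = 22.39 cm.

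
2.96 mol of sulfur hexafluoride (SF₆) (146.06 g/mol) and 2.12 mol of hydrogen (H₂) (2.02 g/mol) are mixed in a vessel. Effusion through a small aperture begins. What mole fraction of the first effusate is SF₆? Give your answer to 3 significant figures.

0.141

Each component's effusion rate ∝ (its partial pressure)·(1/√M) ∝ n_i/√M_i.
Mole fraction of SF₆ in the effusate = (n_SF₆/√M_SF₆) / (n_SF₆/√M_SF₆ + n_H₂/√M_H₂)
= (2.96/√146.06) / (2.96/√146.06 + 2.12/√2.02) = 0.2449/(0.2449 + 1.492) = 0.141.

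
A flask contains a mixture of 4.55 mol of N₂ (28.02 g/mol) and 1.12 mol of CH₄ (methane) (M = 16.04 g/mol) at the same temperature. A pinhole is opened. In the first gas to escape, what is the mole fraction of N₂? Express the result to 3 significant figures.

The effusion rate of species i is ∝ p_i/√M_i ∝ n_i/√M_i.
x_N₂(eff) = (n_N₂/√M_N₂) / (n_N₂/√M_N₂ + n_CH₄/√M_CH₄)
= (4.55/√28.02) / (4.55/√28.02 + 1.12/√16.04) = 0.8596/(0.8596 + 0.2797) = 0.755.

0.755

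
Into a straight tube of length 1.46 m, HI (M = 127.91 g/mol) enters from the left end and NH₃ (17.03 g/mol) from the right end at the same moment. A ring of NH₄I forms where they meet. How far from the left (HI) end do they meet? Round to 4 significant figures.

0.3903 m

Graham's law gives d_HI/d_NH₃ = rate_HI/rate_NH₃ = √(M_NH₃/M_HI) = √(17.03/127.91) = 0.3649.
With d_HI + d_NH₃ = 1.46 m, d_NH₃ = 1.46/(1 + 0.3649) = 1.070 m.
d_HI = 1.46 − 1.070 = 0.3903 m.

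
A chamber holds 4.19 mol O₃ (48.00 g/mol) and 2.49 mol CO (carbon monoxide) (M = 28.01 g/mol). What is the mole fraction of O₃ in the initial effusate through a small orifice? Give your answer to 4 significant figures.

0.5624

Effusion rate of each component ∝ n_i/√M_i (partial pressure × 1/√M).
x_O₃(eff) = (n_O₃/√M_O₃) / (n_O₃/√M_O₃ + n_CO/√M_CO)
= (4.19/√48.00) / (4.19/√48.00 + 2.49/√28.01) = 0.6048/(0.6048 + 0.4705) = 0.5624.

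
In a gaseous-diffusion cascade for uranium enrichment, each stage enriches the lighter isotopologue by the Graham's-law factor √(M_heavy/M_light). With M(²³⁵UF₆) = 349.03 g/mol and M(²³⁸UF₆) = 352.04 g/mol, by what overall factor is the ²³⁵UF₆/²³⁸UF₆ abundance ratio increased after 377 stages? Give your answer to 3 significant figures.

After 377 stages the ratio has grown by (√(352.04/349.03))^377 = (352.04/349.03)^(377/2).
= 1.00862^(377/2) = 5.05.

5.05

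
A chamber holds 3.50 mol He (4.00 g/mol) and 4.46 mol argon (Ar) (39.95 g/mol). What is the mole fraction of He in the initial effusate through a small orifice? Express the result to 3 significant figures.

Each component's effusion rate ∝ (its partial pressure)·(1/√M) ∝ n_i/√M_i.
x_He(eff) = (n_He/√M_He) / (n_He/√M_He + n_Ar/√M_Ar)
= (3.50/√4.00) / (3.50/√4.00 + 4.46/√39.95) = 1.750/(1.750 + 0.7056) = 0.713.

0.713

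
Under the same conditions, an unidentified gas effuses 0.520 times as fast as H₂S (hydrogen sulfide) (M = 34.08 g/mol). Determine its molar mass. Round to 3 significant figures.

126 g/mol

Graham's law gives rate_X/rate_H₂S = √(M_H₂S/M_X).
0.520 = √(34.08/M_X)
M_X = 34.08 / 0.520² = 34.08 / 0.2704 = 126 g/mol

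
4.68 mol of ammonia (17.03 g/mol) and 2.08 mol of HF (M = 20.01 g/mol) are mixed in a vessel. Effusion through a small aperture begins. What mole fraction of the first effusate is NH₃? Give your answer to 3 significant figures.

0.709

The effusion rate of species i is ∝ p_i/√M_i ∝ n_i/√M_i.
x_NH₃(eff) = (n_NH₃/√M_NH₃) / (n_NH₃/√M_NH₃ + n_HF/√M_HF)
= (4.68/√17.03) / (4.68/√17.03 + 2.08/√20.01) = 1.134/(1.134 + 0.4650) = 0.709.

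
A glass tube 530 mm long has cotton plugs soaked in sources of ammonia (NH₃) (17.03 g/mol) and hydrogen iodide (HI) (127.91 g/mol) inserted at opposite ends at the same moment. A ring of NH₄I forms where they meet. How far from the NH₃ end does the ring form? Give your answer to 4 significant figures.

Distances travelled in equal time are proportional to diffusion rates, so d_NH₃/d_HI = √(M_HI/M_NH₃) = √(127.91/17.03) = 2.741.
With d_NH₃ + d_HI = 530 mm, d_HI = 530/(1 + 2.741) = 141.7 mm.
d_NH₃ = 530 − 141.7 = 388.3 mm.

388.3 mm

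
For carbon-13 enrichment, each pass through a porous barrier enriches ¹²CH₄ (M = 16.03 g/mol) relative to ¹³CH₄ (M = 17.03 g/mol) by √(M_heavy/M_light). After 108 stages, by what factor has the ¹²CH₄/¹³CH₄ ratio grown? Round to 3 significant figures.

After 108 stages the ratio has grown by (√(17.03/16.03))^108 = (17.03/16.03)^(108/2).
= 1.06238^54 = 26.3.

26.3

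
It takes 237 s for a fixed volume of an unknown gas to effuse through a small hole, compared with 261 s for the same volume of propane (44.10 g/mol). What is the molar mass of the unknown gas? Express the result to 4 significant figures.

Since effusion rate ∝ 1/√M, t_X/t_C₃H₈ = √(M_X/M_C₃H₈).
237/261 = 0.9080 = √(M_X/44.10)
M_X = 44.10 × 0.9080² = 44.10 × 0.8245 = 36.36 g/mol

36.36 g/mol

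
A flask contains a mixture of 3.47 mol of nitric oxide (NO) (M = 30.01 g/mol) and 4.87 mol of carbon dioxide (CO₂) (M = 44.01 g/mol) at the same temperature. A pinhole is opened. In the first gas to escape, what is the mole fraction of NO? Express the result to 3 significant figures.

0.463

Each component's effusion rate ∝ (its partial pressure)·(1/√M) ∝ n_i/√M_i.
Mole fraction of NO in the effusate = (n_NO/√M_NO) / (n_NO/√M_NO + n_CO₂/√M_CO₂)
= (3.47/√30.01) / (3.47/√30.01 + 4.87/√44.01) = 0.6334/(0.6334 + 0.7341) = 0.463.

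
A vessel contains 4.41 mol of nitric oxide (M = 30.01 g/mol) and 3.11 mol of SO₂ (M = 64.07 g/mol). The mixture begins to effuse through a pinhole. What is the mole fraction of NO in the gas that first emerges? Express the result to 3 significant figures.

0.674

Effusion rate of each component ∝ n_i/√M_i (partial pressure × 1/√M).
So x_NO in the escaping gas = (n_NO/√M_NO) / Σ(n_i/√M_i)
= (4.41/√30.01) / (4.41/√30.01 + 3.11/√64.07) = 0.8050/(0.8050 + 0.3885) = 0.674.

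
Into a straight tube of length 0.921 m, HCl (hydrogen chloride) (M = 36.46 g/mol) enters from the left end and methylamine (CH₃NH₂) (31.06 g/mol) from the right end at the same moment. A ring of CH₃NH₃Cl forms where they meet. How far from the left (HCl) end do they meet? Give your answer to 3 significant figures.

Graham's law gives d_HCl/d_CH₃NH₂ = rate_HCl/rate_CH₃NH₂ = √(M_CH₃NH₂/M_HCl) = √(31.06/36.46) = 0.9230.
With d_HCl + d_CH₃NH₂ = 0.921 m, d_CH₃NH₂ = 0.921/(1 + 0.9230) = 0.4789 m.
d_HCl = 0.921 − 0.4789 = 0.442 m.

0.442 m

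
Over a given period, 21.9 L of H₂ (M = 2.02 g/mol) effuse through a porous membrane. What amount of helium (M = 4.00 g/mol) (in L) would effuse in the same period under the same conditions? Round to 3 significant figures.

Graham's law gives rate_He/rate_H₂ = √(M_H₂/M_He) = √(2.02/4.00) = √0.5050 = 0.7106.
So the volume for He is 21.9 × 0.7106 = 15.6 L.

15.6 L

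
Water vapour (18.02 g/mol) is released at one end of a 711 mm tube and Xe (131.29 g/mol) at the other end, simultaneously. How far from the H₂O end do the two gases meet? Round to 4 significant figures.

In equal time, each gas travels a distance ∝ its rate ∝ 1/√M, so d_H₂O/d_Xe = √(M_Xe/M_H₂O) = √(131.29/18.02) = 2.699.
With d_H₂O + d_Xe = 711 mm, d_Xe = 711/(1 + 2.699) = 192.2 mm.
d_H₂O = 711 − 192.2 = 518.8 mm.

518.8 mm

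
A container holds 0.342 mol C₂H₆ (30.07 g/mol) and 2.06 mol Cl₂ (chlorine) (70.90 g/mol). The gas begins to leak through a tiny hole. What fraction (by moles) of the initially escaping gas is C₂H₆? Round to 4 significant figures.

0.2031

Each component's effusion rate ∝ (its partial pressure)·(1/√M) ∝ n_i/√M_i.
Mole fraction of C₂H₆ in the effusate = (n_C₂H₆/√M_C₂H₆) / (n_C₂H₆/√M_C₂H₆ + n_Cl₂/√M_Cl₂)
= (0.342/√30.07) / (0.342/√30.07 + 2.06/√70.90) = 0.06237/(0.06237 + 0.2446) = 0.2031.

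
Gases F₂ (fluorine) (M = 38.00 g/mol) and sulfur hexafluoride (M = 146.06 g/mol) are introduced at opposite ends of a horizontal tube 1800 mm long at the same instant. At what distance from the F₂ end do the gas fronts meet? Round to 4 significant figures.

Distances travelled in equal time are proportional to diffusion rates, so d_F₂/d_SF₆ = √(M_SF₆/M_F₂) = √(146.06/38.00) = 1.961.
With d_F₂ + d_SF₆ = 1800 mm, d_SF₆ = 1800/(1 + 1.961) = 608.0 mm.
d_F₂ = 1800 − 608.0 = 1192 mm.

1192 mm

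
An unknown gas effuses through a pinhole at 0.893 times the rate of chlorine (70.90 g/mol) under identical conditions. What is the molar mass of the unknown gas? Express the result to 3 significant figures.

88.9 g/mol

Using Graham's law: rate_X/rate_Cl₂ = √(M_Cl₂/M_X).
0.893 = √(70.90/M_X)
M_X = 70.90 / 0.893² = 70.90 / 0.7974 = 88.9 g/mol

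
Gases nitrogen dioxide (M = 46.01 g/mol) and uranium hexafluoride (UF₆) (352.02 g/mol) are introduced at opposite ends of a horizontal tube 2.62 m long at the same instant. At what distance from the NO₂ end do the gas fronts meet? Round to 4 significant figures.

In equal time, each gas travels a distance ∝ its rate ∝ 1/√M, so d_NO₂/d_UF₆ = √(M_UF₆/M_NO₂) = √(352.02/46.01) = 2.766.
With d_NO₂ + d_UF₆ = 2.62 m, d_UF₆ = 2.62/(1 + 2.766) = 0.6957 m.
d_NO₂ = 2.62 − 0.6957 = 1.924 m.

1.924 m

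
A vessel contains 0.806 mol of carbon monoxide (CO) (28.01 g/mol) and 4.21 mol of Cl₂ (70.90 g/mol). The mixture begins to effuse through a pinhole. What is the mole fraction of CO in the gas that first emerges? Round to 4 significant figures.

0.2335

Rate_i ∝ x_i/√M_i (Graham's law weighted by mole fraction), so the effusate composition follows n_i/√M_i.
Mole fraction of CO in the effusate = (n_CO/√M_CO) / (n_CO/√M_CO + n_Cl₂/√M_Cl₂)
= (0.806/√28.01) / (0.806/√28.01 + 4.21/√70.90) = 0.1523/(0.1523 + 0.5000) = 0.2335.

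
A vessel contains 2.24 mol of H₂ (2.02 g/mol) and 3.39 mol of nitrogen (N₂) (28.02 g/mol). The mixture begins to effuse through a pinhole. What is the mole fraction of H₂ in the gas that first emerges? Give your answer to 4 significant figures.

Rate_i ∝ x_i/√M_i (Graham's law weighted by mole fraction), so the effusate composition follows n_i/√M_i.
Mole fraction of H₂ in the effusate = (n_H₂/√M_H₂) / (n_H₂/√M_H₂ + n_N₂/√M_N₂)
= (2.24/√2.02) / (2.24/√2.02 + 3.39/√28.02) = 1.576/(1.576 + 0.6404) = 0.7111.

0.7111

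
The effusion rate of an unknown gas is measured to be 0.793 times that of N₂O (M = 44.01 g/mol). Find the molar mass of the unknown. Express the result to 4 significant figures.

Graham's law gives rate_X/rate_N₂O = √(M_N₂O/M_X).
0.793 = √(44.01/M_X)
M_X = 44.01 / 0.793² = 44.01 / 0.6288 = 69.99 g/mol

69.99 g/mol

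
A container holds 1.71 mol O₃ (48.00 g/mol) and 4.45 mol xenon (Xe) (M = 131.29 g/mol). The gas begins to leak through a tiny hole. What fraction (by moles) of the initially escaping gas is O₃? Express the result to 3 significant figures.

0.389

The effusion rate of species i is ∝ p_i/√M_i ∝ n_i/√M_i.
Mole fraction of O₃ in the effusate = (n_O₃/√M_O₃) / (n_O₃/√M_O₃ + n_Xe/√M_Xe)
= (1.71/√48.00) / (1.71/√48.00 + 4.45/√131.29) = 0.2468/(0.2468 + 0.3884) = 0.389.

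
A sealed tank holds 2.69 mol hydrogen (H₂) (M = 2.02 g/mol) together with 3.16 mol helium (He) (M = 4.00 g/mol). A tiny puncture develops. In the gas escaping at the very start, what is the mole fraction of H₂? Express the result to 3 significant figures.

0.545

The effusion rate of species i is ∝ p_i/√M_i ∝ n_i/√M_i.
x_H₂(eff) = (n_H₂/√M_H₂) / (n_H₂/√M_H₂ + n_He/√M_He)
= (2.69/√2.02) / (2.69/√2.02 + 3.16/√4.00) = 1.893/(1.893 + 1.580) = 0.545.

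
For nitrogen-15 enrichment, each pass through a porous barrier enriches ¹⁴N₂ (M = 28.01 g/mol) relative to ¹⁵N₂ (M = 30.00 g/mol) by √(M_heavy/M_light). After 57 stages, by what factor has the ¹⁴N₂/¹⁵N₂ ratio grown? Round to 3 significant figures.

7.07

Each stage multiplies the ratio by α = √(30.00/28.01), so after 57 stages the overall factor is α^57 = (30.00/28.01)^(57/2).
= 1.07105^(57/2) = 7.07.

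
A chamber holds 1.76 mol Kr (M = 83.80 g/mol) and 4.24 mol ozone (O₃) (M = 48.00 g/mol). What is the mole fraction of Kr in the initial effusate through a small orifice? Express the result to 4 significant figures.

Each component's effusion rate ∝ (its partial pressure)·(1/√M) ∝ n_i/√M_i.
So x_Kr in the escaping gas = (n_Kr/√M_Kr) / Σ(n_i/√M_i)
= (1.76/√83.80) / (1.76/√83.80 + 4.24/√48.00) = 0.1923/(0.1923 + 0.6120) = 0.2391.

0.2391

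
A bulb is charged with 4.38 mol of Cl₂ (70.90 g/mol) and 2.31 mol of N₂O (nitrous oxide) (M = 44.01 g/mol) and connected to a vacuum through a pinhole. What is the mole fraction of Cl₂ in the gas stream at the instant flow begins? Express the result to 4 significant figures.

0.5990

The effusion rate of species i is ∝ p_i/√M_i ∝ n_i/√M_i.
So x_Cl₂ in the escaping gas = (n_Cl₂/√M_Cl₂) / Σ(n_i/√M_i)
= (4.38/√70.90) / (4.38/√70.90 + 2.31/√44.01) = 0.5202/(0.5202 + 0.3482) = 0.5990.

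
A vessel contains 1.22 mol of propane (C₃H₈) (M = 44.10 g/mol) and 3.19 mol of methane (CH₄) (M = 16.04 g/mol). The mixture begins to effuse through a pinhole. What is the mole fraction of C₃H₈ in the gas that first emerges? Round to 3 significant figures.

Effusion rate of each component ∝ n_i/√M_i (partial pressure × 1/√M).
x_C₃H₈(eff) = (n_C₃H₈/√M_C₃H₈) / (n_C₃H₈/√M_C₃H₈ + n_CH₄/√M_CH₄)
= (1.22/√44.10) / (1.22/√44.10 + 3.19/√16.04) = 0.1837/(0.1837 + 0.7965) = 0.187.

0.187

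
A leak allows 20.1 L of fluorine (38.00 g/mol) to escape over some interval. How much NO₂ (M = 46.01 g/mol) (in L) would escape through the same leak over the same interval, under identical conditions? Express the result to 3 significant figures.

18.3 L

Graham's law gives rate_NO₂/rate_F₂ = √(M_F₂/M_NO₂) = √(38.00/46.01) = √0.8259 = 0.9088.
So the volume for NO₂ is 20.1 × 0.9088 = 18.3 L.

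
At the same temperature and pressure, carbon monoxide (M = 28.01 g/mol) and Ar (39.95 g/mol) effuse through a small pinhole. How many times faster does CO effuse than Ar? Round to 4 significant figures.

By Graham's law, rate_CO/rate_Ar = √(M_Ar/M_CO) = √(39.95/28.01) = √1.426 = 1.194.

1.194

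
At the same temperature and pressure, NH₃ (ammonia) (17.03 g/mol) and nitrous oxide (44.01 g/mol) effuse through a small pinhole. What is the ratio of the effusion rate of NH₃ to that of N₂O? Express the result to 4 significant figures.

1.608

By Graham's law, rate_NH₃/rate_N₂O = √(M_N₂O/M_NH₃) = √(44.01/17.03) = √2.584 = 1.608.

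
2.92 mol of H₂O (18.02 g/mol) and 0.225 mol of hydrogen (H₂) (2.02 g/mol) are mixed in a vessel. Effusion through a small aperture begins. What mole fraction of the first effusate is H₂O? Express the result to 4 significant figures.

The effusion rate of species i is ∝ p_i/√M_i ∝ n_i/√M_i.
x_H₂O(eff) = (n_H₂O/√M_H₂O) / (n_H₂O/√M_H₂O + n_H₂/√M_H₂)
= (2.92/√18.02) / (2.92/√18.02 + 0.225/√2.02) = 0.6879/(0.6879 + 0.1583) = 0.8129.

0.8129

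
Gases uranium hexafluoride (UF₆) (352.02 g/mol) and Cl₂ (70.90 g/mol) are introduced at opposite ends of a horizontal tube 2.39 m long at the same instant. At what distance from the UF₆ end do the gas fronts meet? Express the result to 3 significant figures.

0.740 m

Graham's law gives d_UF₆/d_Cl₂ = rate_UF₆/rate_Cl₂ = √(M_Cl₂/M_UF₆) = √(70.90/352.02) = 0.4488.
With d_UF₆ + d_Cl₂ = 2.39 m, d_Cl₂ = 2.39/(1 + 0.4488) = 1.650 m.
d_UF₆ = 2.39 − 1.650 = 0.740 m.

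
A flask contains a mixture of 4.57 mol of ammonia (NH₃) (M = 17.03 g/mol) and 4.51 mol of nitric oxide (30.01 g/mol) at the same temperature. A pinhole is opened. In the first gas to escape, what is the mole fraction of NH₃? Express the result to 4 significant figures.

0.5736

Each component's effusion rate ∝ (its partial pressure)·(1/√M) ∝ n_i/√M_i.
x_NH₃(eff) = (n_NH₃/√M_NH₃) / (n_NH₃/√M_NH₃ + n_NO/√M_NO)
= (4.57/√17.03) / (4.57/√17.03 + 4.51/√30.01) = 1.107/(1.107 + 0.8233) = 0.5736.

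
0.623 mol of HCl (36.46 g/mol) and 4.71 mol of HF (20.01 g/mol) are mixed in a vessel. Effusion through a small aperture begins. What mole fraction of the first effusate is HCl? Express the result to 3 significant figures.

0.0892

Each component's effusion rate ∝ (its partial pressure)·(1/√M) ∝ n_i/√M_i.
So x_HCl in the escaping gas = (n_HCl/√M_HCl) / Σ(n_i/√M_i)
= (0.623/√36.46) / (0.623/√36.46 + 4.71/√20.01) = 0.1032/(0.1032 + 1.053) = 0.0892.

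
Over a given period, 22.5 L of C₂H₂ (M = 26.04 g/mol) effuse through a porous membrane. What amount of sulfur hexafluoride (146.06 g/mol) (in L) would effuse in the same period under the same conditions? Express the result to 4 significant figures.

Since effusion rate ∝ 1/√M, rate_SF₆/rate_C₂H₂ = √(M_C₂H₂/M_SF₆) = √(26.04/146.06) = √0.1783 = 0.4222.
So the volume for SF₆ is 22.5 × 0.4222 = 9.500 L.

9.500 L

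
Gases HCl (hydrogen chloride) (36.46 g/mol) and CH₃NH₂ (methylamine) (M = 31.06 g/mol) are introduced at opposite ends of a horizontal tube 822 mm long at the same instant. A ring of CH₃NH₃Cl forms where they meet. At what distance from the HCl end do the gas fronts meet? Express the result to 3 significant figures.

395 mm

Distances travelled in equal time are proportional to diffusion rates, so d_HCl/d_CH₃NH₂ = √(M_CH₃NH₂/M_HCl) = √(31.06/36.46) = 0.9230.
With d_HCl + d_CH₃NH₂ = 822 mm, d_CH₃NH₂ = 822/(1 + 0.9230) = 427.5 mm.
d_HCl = 822 − 427.5 = 395 mm.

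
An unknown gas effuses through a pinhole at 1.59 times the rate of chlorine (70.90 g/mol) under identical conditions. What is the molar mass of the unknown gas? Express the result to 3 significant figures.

28.0 g/mol

By Graham's law, rate_X/rate_Cl₂ = √(M_Cl₂/M_X).
1.59 = √(70.90/M_X)
M_X = 70.90 / 1.59² = 70.90 / 2.528 = 28.0 g/mol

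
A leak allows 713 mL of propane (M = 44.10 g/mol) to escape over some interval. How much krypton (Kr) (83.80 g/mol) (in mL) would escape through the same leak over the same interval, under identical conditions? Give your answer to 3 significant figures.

517 mL

By Graham's law, rate_Kr/rate_C₃H₈ = √(M_C₃H₈/M_Kr) = √(44.10/83.80) = √0.5263 = 0.7254.
So the volume for Kr is 713 × 0.7254 = 517 mL.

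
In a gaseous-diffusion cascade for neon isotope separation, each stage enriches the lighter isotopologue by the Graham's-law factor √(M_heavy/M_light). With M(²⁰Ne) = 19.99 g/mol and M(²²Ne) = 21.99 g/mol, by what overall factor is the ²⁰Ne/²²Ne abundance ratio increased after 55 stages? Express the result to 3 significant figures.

13.8

Each stage multiplies the ratio by α = √(21.99/19.99), so after 55 stages the overall factor is α^55 = (21.99/19.99)^(55/2).
= 1.10005^(55/2) = 13.8.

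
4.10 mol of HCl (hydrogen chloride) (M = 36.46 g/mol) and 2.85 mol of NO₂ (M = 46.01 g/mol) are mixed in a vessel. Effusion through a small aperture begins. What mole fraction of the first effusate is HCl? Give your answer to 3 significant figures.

0.618

Effusion rate of each component ∝ n_i/√M_i (partial pressure × 1/√M).
x_HCl(eff) = (n_HCl/√M_HCl) / (n_HCl/√M_HCl + n_NO₂/√M_NO₂)
= (4.10/√36.46) / (4.10/√36.46 + 2.85/√46.01) = 0.6790/(0.6790 + 0.4202) = 0.618.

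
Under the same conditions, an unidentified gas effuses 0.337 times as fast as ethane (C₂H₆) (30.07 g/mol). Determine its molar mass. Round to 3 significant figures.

Since effusion rate ∝ 1/√M, rate_X/rate_C₂H₆ = √(M_C₂H₆/M_X).
0.337 = √(30.07/M_X)
M_X = 30.07 / 0.337² = 30.07 / 0.1136 = 265 g/mol

265 g/mol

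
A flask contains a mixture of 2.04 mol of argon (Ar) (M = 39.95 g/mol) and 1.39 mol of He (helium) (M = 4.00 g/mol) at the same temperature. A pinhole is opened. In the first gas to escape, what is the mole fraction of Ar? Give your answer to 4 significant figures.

0.3171

Effusion rate of each component ∝ n_i/√M_i (partial pressure × 1/√M).
Mole fraction of Ar in the effusate = (n_Ar/√M_Ar) / (n_Ar/√M_Ar + n_He/√M_He)
= (2.04/√39.95) / (2.04/√39.95 + 1.39/√4.00) = 0.3228/(0.3228 + 0.6950) = 0.3171.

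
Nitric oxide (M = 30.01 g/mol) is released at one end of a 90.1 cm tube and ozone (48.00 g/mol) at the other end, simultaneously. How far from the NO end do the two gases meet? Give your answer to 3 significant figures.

In equal time, each gas travels a distance ∝ its rate ∝ 1/√M, so d_NO/d_O₃ = √(M_O₃/M_NO) = √(48.00/30.01) = 1.265.
With d_NO + d_O₃ = 90.1 cm, d_O₃ = 90.1/(1 + 1.265) = 39.78 cm.
d_NO = 90.1 − 39.78 = 50.3 cm.

50.3 cm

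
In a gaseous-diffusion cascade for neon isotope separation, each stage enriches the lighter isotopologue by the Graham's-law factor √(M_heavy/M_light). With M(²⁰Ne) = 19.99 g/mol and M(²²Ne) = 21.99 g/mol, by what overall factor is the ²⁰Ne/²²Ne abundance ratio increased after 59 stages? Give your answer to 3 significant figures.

16.7

After 59 stages the ratio has grown by (√(21.99/19.99))^59 = (21.99/19.99)^(59/2).
= 1.10005^(59/2) = 16.7.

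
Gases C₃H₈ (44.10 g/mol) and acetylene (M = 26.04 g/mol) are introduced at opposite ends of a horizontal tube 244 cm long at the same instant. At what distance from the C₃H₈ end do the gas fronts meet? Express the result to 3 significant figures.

106 cm

Graham's law gives d_C₃H₈/d_C₂H₂ = rate_C₃H₈/rate_C₂H₂ = √(M_C₂H₂/M_C₃H₈) = √(26.04/44.10) = 0.7684.
With d_C₃H₈ + d_C₂H₂ = 244 cm, d_C₂H₂ = 244/(1 + 0.7684) = 138.0 cm.
d_C₃H₈ = 244 − 138.0 = 106 cm.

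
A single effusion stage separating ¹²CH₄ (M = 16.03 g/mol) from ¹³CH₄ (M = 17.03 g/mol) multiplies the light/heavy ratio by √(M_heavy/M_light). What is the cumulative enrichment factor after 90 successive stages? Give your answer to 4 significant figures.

15.23

After 90 stages the ratio has grown by (√(17.03/16.03))^90 = (17.03/16.03)^(90/2).
= 1.06238^45 = 15.23.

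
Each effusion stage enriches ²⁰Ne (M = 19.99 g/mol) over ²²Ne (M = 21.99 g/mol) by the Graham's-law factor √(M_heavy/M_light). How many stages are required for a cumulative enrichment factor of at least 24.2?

Single-stage factor α = √(21.99/19.99), so ln α = ½ ln(1.10005) = 0.04768.
Need α^N ≥ 24.2 ⇒ N ≥ ln(24.2) / ln α = 3.186 / 0.04768 = 66.83.
Minimum whole number of stages: N = 67.

67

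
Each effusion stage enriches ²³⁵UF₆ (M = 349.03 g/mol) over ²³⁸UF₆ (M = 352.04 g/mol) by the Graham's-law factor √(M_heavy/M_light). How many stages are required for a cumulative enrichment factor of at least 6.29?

429

Per stage α = (352.04/349.03)^(1/2) = 1.00862^0.5, giving ln α = 0.004293.
Need α^N ≥ 6.29 ⇒ N ≥ ln(6.29) / ln α = 1.839 / 0.004293 = 428.32.
Minimum whole number of stages: N = 429.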